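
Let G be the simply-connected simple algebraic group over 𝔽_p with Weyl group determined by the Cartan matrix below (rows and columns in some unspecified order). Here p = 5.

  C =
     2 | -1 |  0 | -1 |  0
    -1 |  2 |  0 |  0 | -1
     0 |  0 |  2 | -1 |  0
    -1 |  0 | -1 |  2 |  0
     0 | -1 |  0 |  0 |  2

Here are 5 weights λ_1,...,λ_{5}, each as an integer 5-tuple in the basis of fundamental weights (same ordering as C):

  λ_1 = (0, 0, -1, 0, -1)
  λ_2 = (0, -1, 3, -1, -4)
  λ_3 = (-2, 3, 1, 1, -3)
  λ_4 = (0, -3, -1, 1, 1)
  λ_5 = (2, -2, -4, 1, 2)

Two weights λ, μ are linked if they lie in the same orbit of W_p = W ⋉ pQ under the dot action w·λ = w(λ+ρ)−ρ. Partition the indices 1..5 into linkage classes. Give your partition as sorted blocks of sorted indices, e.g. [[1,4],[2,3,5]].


C ↔ A_5 under row/col permutation; |W(A_5)| = 720.

Alcove-folded reps (p=5, 5 weights, presented ϖ-order):

  [1] (1, 1, 0, 1, 0);  [2] (0, 1, 2, 2, 0);  [3] (1, 1, 0, 1, 0);  [4] (1, 1, 0, 1, 0);  [5] (1, 1, 0, 1, 0)

Linkage partition of the 5 weights (2 classes, p=5):

[[1, 3, 4, 5], [2]]


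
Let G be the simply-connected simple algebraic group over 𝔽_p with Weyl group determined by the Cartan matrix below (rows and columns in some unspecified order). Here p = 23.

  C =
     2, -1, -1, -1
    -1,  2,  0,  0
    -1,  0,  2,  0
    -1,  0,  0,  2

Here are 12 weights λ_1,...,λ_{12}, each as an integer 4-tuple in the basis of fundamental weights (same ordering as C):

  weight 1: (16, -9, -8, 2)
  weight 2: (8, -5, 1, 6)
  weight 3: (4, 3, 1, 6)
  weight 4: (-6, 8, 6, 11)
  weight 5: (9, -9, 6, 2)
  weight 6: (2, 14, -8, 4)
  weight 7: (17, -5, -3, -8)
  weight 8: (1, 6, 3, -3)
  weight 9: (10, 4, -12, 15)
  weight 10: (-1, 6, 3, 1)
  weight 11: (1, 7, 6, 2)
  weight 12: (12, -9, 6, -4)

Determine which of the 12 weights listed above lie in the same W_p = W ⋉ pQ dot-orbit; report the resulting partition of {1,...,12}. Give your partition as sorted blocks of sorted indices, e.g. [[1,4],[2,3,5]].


Root system D_4: the 4×4 matrix C matches after relabeling.

Folding the 12 weights λ_j+ρ into Ā_23 (reps in the given 4-coord order):

    1: (2, 8, 7, 3)
    2: (5, 4, 2, 7)
    3: (5, 4, 2, 7)
    4: (5, 4, 2, 7)
    5: (2, 8, 7, 3)
    6: (4, 11, 3, 1)
    7: (5, 4, 2, 7)
    8: (0, 7, 4, 2)
    9: (5, 4, 2, 7)
    10: (0, 7, 4, 2)
    11: (2, 8, 7, 3)
    12: (2, 8, 7, 3)

These 12 weights hit 4 W_23-dot-orbits; sizes (4, 5, 1, 2):

[[1, 5, 11, 12], [2, 3, 4, 7, 9], [6], [8, 10]]


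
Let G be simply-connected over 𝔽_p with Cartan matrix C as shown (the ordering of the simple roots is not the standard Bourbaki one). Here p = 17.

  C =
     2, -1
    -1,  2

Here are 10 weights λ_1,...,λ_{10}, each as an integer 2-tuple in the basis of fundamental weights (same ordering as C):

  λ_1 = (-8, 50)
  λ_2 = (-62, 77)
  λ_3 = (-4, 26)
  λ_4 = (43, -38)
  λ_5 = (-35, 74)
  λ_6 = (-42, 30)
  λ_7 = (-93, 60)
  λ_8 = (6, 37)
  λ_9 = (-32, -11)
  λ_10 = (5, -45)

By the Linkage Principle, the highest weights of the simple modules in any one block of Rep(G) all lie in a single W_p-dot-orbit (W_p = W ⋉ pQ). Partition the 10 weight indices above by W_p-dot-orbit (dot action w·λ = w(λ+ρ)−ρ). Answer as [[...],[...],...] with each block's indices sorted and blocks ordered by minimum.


A_2 Cartan matrix, 2 simple roots permuted; ρ=(1,1).

Folding the 10 weights λ_j+ρ into Ā_17 (reps in the given 2-coord order):

  λ_1 → (0, 7) · λ_2 → (0, 7) · λ_3 → (7, 7) · λ_4 → (7, 7) · λ_5 → (0, 7) · λ_6 → (7, 7) · λ_7 → (7, 7) · λ_8 → (6, 7) · λ_9 → (7, 7) · λ_10 → (6, 7)

These 10 weights hit 3 W_17-dot-orbits; sizes (3, 5, 2):

[[1, 2, 5], [3, 4, 6, 7, 9], [8, 10]]


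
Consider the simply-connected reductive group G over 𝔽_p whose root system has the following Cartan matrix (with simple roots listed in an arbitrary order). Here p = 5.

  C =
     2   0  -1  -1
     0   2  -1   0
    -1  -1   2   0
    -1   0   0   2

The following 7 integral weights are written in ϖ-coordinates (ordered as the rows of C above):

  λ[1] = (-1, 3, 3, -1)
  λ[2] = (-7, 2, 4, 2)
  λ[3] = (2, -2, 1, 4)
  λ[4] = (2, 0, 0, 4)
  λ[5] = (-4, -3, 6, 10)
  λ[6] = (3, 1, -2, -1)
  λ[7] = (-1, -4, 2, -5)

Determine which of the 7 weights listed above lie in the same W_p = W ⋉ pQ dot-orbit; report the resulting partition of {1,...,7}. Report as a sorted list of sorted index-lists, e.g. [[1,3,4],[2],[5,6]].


A_4 Cartan matrix, 4 simple roots permuted; ρ=(1,1,1,1).

Alcove-folded reps (p=5, 7 weights, presented ϖ-order):

    λ_1 → (3, 1, 1, 0)
    λ_2 → (2, 1, 0, 0)
    λ_3 → (0, 1, 3, 0)
    λ_4 → (0, 1, 3, 0)
    λ_5 → (2, 1, 0, 0)
    λ_6 → (3, 1, 1, 0)
    λ_7 → (0, 1, 3, 0)

Linkage partition of the 7 weights (3 classes, p=5):

[[1, 6], [2, 5], [3, 4, 7]]


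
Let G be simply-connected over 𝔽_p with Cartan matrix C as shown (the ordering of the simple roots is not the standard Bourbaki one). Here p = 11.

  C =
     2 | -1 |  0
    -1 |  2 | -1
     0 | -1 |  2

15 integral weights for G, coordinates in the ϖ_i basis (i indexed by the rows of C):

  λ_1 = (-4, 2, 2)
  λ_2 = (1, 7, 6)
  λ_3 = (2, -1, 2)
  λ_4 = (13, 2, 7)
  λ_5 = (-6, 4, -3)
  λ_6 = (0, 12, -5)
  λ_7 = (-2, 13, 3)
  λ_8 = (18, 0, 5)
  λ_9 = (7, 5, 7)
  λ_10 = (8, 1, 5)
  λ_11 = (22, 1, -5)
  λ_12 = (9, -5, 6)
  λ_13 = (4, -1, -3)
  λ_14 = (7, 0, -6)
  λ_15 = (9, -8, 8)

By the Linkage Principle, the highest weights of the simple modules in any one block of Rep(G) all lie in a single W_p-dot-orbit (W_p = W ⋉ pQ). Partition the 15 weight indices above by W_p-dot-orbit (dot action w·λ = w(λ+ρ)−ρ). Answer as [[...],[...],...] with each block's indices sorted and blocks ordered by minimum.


Dynkin diagram of C (from the 4 off-diagonal −1 entries): A_3.

λ_j+ρ reflected into Ā_11 (⟨·,θ^∨⟩≤11); 3-tuples as given:

  1: (3, 0, 3);  2: (4, 4, 1);  3: (3, 0, 3);  4: (3, 0, 3);  5: (3, 2, 0);  6: (2, 7, 1);  7: (4, 4, 1);  8: (4, 4, 1);  9: (3, 0, 3);  10: (3, 2, 0);  11: (2, 7, 1);  12: (4, 4, 1);  13: (3, 2, 0);  14: (4, 4, 1);  15: (2, 7, 1)

4 distinct reps among the 15 weights ⇒ 4 W_11-linkage classes:

[[1, 3, 4, 9], [2, 7, 8, 12, 14], [5, 10, 13], [6, 11, 15]]


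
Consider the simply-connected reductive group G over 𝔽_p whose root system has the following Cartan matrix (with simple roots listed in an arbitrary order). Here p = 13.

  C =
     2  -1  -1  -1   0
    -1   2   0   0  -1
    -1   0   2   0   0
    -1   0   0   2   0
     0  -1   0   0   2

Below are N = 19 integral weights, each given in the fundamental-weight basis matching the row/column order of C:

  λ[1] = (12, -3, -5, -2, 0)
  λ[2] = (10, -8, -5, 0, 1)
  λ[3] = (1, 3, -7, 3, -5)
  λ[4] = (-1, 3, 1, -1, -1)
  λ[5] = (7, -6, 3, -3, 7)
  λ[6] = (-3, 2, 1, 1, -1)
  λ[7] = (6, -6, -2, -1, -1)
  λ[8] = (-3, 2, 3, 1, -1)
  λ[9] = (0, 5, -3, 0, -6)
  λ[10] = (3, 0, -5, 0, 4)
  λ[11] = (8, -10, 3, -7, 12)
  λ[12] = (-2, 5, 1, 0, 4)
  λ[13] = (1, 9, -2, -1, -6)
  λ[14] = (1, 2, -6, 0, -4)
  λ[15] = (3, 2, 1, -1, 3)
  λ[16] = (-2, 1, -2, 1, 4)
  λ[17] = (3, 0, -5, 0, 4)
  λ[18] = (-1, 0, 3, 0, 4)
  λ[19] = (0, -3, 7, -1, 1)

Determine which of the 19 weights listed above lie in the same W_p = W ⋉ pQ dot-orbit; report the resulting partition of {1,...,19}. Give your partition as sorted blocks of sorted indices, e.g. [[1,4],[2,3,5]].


Root system D_5: the 5×5 matrix C matches after relabeling.

Ā_13 reps of the 19 weights (D_5, coords as presented):

  λ_1 → (0, 1, 4, 1, 5) · λ_2 → (0, 1, 4, 1, 5) · λ_3 → (0, 4, 2, 0, 0) · λ_4 → (0, 4, 2, 0, 0) · λ_5 → (2, 1, 2, 0, 0) · λ_6 → (2, 1, 0, 0, 0) · λ_7 → (1, 0, 1, 0, 5) · λ_8 → (2, 1, 2, 0, 0) · λ_9 → (1, 0, 1, 0, 5) · λ_10 → (0, 1, 4, 1, 5) · λ_11 → (0, 4, 2, 0, 0) · λ_12 → (1, 0, 1, 0, 5) · λ_13 → (1, 0, 1, 0, 5) · λ_14 → (2, 1, 0, 0, 0) · λ_15 → (0, 4, 2, 0, 0) · λ_16 → (1, 0, 1, 0, 5) · λ_17 → (0, 1, 4, 1, 5) · λ_18 → (0, 1, 4, 1, 5) · λ_19 → (0, 1, 7, 1, 0)

The 19 indices split into 6 linkage classes (same alcove rep ⇔ same W_13-dot-orbit):

[[1, 2, 10, 17, 18], [3, 4, 11, 15], [5, 8], [6, 14], [7, 9, 12, 13, 16], [19]]


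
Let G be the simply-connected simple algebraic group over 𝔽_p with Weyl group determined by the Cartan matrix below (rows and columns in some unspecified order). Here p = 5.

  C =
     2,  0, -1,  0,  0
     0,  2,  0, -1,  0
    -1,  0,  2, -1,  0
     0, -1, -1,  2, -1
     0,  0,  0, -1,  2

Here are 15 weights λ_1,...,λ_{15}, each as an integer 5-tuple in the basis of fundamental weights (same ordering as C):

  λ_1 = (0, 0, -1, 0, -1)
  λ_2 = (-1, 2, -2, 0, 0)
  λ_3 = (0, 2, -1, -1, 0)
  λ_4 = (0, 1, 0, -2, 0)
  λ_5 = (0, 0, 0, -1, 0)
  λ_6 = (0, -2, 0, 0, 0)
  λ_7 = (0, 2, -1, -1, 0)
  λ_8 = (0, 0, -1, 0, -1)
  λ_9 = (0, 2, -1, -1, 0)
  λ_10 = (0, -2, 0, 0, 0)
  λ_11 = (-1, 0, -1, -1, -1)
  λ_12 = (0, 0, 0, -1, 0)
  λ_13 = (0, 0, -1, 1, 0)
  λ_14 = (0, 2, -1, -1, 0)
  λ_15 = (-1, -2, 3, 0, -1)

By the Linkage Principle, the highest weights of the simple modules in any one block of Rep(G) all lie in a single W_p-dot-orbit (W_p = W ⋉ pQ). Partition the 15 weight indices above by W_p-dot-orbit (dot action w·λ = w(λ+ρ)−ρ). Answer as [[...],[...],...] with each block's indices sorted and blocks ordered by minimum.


Cartan matrix: type D_5 (|W|=1920); un-permuting the 5 rows.

Each λ_j+ρ reduced to Ā_5; 5-tuples below use C's row order:

  [1] (1, 1, 0, 1, 0) · [2] (1, 3, 0, 0, 1) · [3] (1, 3, 0, 0, 1) · [4] (1, 1, 0, 1, 0) · [5] (1, 1, 1, 0, 1) · [6] (1, 1, 1, 0, 1) · [7] (1, 3, 0, 0, 1) · [8] (1, 1, 0, 1, 0) · [9] (1, 3, 0, 0, 1) · [10] (1, 1, 1, 0, 1) · [11] (0, 1, 0, 0, 0) · [12] (1, 1, 1, 0, 1) · [13] (1, 1, 1, 0, 1) · [14] (1, 3, 0, 0, 1) · [15] (0, 1, 0, 0, 0)

These 15 weights hit 4 W_5-dot-orbits; sizes (3, 5, 5, 2):

[[1, 4, 8], [2, 3, 7, 9, 14], [5, 6, 10, 12, 13], [11, 15]]


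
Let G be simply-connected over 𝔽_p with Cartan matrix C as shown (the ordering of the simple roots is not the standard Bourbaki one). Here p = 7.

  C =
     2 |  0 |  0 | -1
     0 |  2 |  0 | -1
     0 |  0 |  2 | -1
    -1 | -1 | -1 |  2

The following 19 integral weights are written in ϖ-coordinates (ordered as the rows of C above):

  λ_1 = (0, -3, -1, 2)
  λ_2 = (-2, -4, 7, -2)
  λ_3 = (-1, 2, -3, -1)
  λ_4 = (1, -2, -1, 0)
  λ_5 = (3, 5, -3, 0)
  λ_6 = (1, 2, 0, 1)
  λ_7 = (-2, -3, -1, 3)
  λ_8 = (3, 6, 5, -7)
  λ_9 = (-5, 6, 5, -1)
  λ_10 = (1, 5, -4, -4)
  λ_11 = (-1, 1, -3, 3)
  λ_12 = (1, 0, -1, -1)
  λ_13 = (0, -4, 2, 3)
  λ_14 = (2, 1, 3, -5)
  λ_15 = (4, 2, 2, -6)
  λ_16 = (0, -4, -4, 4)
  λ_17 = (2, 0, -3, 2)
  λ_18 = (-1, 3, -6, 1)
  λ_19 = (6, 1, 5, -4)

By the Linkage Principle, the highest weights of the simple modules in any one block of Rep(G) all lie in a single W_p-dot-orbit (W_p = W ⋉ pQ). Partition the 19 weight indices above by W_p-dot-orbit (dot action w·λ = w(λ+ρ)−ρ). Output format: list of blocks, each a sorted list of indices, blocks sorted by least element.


Root system D_4: the 4×4 matrix C matches after relabeling.

Alcove-folded reps (p=7, 19 weights, presented ϖ-order):

    λ_1+ρ ↦ (1, 2, 0, 1)
    λ_2+ρ ↦ (3, 1, 2, 0)
    λ_3+ρ ↦ (2, 1, 0, 0)
    λ_4+ρ ↦ (2, 1, 0, 0)
    λ_5+ρ ↦ (0, 2, 2, 1)
    λ_6+ρ ↦ (1, 2, 0, 1)
    λ_7+ρ ↦ (1, 2, 0, 1)
    λ_8+ρ ↦ (2, 1, 0, 0)
    λ_9+ρ ↦ (2, 1, 0, 0)
    λ_10+ρ ↦ (3, 1, 2, 0)
    λ_11+ρ ↦ (0, 2, 2, 1)
    λ_12+ρ ↦ (2, 1, 0, 0)
    λ_13+ρ ↦ (0, 2, 2, 1)
    λ_14+ρ ↦ (1, 2, 0, 1)
    λ_15+ρ ↦ (0, 2, 2, 1)
    λ_16+ρ ↦ (0, 2, 2, 1)
    λ_17+ρ ↦ (3, 1, 2, 0)
    λ_18+ρ ↦ (3, 1, 2, 0)
    λ_19+ρ ↦ (1, 2, 0, 1)

Linkage partition of the 19 weights (4 classes, p=7):

[[1, 6, 7, 14, 19], [2, 10, 17, 18], [3, 4, 8, 9, 12], [5, 11, 13, 15, 16]]


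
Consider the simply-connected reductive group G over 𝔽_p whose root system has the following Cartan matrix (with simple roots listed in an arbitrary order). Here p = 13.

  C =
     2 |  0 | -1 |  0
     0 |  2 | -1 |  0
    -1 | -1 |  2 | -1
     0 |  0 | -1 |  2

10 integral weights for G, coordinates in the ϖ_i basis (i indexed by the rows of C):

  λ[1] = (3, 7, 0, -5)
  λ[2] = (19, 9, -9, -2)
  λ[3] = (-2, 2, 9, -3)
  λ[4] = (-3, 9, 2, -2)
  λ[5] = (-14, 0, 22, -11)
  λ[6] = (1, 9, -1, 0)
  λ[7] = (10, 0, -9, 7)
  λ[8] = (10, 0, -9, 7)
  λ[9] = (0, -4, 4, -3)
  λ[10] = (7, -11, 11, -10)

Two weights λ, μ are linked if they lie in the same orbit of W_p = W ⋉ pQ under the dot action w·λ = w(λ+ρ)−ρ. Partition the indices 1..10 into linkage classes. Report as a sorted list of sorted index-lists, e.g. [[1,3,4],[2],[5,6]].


C ↔ D_4 under row/col permutation; |W(D_4)| = 192.

λ_j+ρ reflected into Ā_13 (⟨·,θ^∨⟩≤13); 4-tuples as given:

  λ_1+ρ ↦ (1, 5, 3, 1) · λ_2+ρ ↦ (3, 7, 1, 0) · λ_3+ρ ↦ (1, 3, 0, 2) · λ_4+ρ ↦ (2, 10, 0, 1) · λ_5+ρ ↦ (2, 10, 0, 1) · λ_6+ρ ↦ (2, 10, 0, 1) · λ_7+ρ ↦ (3, 7, 1, 0) · λ_8+ρ ↦ (3, 7, 1, 0) · λ_9+ρ ↦ (1, 3, 0, 2) · λ_10+ρ ↦ (1, 3, 0, 2)

4 distinct reps among the 10 weights ⇒ 4 W_13-linkage classes:

[[1], [2, 7, 8], [3, 9, 10], [4, 5, 6]]


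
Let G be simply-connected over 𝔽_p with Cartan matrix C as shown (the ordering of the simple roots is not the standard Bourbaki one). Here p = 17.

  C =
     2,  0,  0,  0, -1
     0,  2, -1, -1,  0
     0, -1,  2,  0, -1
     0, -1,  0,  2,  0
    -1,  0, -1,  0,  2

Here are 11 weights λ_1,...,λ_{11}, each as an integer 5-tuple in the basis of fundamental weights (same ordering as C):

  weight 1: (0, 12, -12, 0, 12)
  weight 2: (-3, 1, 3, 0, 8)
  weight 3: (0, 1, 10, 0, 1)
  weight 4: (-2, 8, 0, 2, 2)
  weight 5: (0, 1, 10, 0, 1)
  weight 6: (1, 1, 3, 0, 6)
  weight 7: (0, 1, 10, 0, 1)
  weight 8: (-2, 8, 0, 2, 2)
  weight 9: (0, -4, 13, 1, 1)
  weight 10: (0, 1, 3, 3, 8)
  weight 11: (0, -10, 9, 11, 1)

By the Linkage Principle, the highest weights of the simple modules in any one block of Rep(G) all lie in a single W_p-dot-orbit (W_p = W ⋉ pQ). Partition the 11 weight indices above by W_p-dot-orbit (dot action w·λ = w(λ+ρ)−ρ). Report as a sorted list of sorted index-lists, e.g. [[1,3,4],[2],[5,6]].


Root system A_5: the 5×5 matrix C matches after relabeling.

Each λ_j+ρ reduced to Ā_17; 5-tuples below use C's row order:

    [1] (1, 2, 11, 1, 2)
    [2] (2, 2, 4, 1, 7)
    [3] (1, 2, 11, 1, 2)
    [4] (1, 9, 1, 3, 2)
    [5] (1, 2, 11, 1, 2)
    [6] (2, 2, 4, 1, 7)
    [7] (1, 2, 11, 1, 2)
    [8] (1, 9, 1, 3, 2)
    [9] (1, 2, 11, 1, 2)
    [10] (2, 2, 4, 1, 7)
    [11] (1, 9, 1, 3, 2)

3 distinct reps among the 11 weights ⇒ 3 W_17-linkage classes:

[[1, 3, 5, 7, 9], [2, 6, 10], [4, 8, 11]]


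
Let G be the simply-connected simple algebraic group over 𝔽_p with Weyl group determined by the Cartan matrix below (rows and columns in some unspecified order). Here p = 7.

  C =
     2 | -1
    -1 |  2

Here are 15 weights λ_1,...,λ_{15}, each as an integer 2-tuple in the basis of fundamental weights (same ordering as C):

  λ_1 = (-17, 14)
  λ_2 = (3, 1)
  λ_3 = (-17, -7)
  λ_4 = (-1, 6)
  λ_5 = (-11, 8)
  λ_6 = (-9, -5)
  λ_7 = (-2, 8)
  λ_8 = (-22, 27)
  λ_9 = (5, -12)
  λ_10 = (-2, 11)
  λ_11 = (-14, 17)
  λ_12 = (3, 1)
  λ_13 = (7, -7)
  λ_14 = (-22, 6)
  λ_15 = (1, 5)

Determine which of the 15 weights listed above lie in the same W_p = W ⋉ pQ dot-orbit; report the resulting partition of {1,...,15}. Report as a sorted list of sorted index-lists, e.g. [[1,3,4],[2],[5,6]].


C ↔ A_2 under row/col permutation; |W(A_2)| = 6.

λ_j+ρ reflected into Ā_7 (⟨·,θ^∨⟩≤7); 2-tuples as given:

  λ_1 → (1, 5);  λ_2 → (4, 2);  λ_3 → (1, 5);  λ_4 → (0, 7);  λ_5 → (4, 2);  λ_6 → (1, 2);  λ_7 → (1, 5);  λ_8 → (0, 7);  λ_9 → (1, 2);  λ_10 → (4, 2);  λ_11 → (4, 2);  λ_12 → (4, 2);  λ_13 → (1, 5);  λ_14 → (0, 7);  λ_15 → (1, 5)

Linkage partition of the 15 weights (4 classes, p=7):

[[1, 3, 7, 13, 15], [2, 5, 10, 11, 12], [4, 8, 14], [6, 9]]


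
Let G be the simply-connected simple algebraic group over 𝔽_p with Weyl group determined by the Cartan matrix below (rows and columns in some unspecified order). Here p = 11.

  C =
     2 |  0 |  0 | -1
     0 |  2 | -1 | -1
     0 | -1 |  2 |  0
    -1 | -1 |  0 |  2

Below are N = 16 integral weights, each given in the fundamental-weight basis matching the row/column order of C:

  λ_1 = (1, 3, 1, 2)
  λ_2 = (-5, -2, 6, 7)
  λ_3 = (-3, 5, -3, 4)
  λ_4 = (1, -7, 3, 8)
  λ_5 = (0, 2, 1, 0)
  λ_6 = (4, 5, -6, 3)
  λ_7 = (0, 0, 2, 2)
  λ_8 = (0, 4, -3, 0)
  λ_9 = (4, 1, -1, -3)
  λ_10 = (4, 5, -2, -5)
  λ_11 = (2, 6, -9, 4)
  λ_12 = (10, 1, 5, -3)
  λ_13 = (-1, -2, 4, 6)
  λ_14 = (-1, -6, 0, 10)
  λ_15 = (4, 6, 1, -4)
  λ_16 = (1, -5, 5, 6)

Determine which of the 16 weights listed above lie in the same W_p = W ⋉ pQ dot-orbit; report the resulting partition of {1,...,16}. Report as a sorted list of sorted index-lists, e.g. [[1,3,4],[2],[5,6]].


A_4 Cartan matrix, 4 simple roots permuted; ρ=(1,1,1,1).

λ_j+ρ reflected into Ā_11 (⟨·,θ^∨⟩≤11); 4-tuples as given:

    [1] (2, 4, 2, 3)
    [2] (1, 1, 3, 3)
    [3] (2, 4, 2, 3)
    [4] (2, 4, 2, 3)
    [5] (1, 3, 2, 1)
    [6] (1, 1, 1, 4)
    [7] (1, 1, 3, 3)
    [8] (1, 3, 2, 1)
    [9] (3, 0, 0, 2)
    [10] (1, 1, 1, 4)
    [11] (1, 1, 3, 3)
    [12] (3, 0, 0, 2)
    [13] (0, 1, 4, 6)
    [14] (0, 1, 4, 6)
    [15] (2, 4, 2, 3)
    [16] (2, 4, 2, 3)

6 distinct reps among the 16 weights ⇒ 6 W_11-linkage classes:

[[1, 3, 4, 15, 16], [2, 7, 11], [5, 8], [6, 10], [9, 12], [13, 14]]


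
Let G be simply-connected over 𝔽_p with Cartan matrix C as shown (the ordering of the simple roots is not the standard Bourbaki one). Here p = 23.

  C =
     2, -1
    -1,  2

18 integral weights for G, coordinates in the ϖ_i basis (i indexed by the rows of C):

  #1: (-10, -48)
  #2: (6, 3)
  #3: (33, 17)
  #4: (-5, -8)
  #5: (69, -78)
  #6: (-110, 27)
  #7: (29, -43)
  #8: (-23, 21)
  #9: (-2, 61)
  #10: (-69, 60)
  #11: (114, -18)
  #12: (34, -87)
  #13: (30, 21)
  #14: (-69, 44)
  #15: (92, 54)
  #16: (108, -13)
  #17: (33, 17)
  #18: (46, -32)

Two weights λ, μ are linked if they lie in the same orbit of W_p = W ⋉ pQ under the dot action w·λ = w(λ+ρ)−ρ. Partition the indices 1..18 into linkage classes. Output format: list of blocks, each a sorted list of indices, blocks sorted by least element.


Type A_2, rank 2, |W|=6; reorder rows/cols to standard.

Alcove-folded reps (p=23, 18 weights, presented ϖ-order):

  [1] (9, 13)
  [2] (7, 4)
  [3] (6, 5)
  [4] (7, 4)
  [5] (7, 1)
  [6] (6, 5)
  [7] (7, 4)
  [8] (22, 0)
  [9] (7, 1)
  [10] (7, 1)
  [11] (0, 6)
  [12] (6, 5)
  [13] (7, 1)
  [14] (22, 0)
  [15] (9, 13)
  [16] (6, 5)
  [17] (6, 5)
  [18] (7, 1)

Linkage partition of the 18 weights (6 classes, p=23):

[[1, 15], [2, 4, 7], [3, 6, 12, 16, 17], [5, 9, 10, 13, 18], [8, 14], [11]]


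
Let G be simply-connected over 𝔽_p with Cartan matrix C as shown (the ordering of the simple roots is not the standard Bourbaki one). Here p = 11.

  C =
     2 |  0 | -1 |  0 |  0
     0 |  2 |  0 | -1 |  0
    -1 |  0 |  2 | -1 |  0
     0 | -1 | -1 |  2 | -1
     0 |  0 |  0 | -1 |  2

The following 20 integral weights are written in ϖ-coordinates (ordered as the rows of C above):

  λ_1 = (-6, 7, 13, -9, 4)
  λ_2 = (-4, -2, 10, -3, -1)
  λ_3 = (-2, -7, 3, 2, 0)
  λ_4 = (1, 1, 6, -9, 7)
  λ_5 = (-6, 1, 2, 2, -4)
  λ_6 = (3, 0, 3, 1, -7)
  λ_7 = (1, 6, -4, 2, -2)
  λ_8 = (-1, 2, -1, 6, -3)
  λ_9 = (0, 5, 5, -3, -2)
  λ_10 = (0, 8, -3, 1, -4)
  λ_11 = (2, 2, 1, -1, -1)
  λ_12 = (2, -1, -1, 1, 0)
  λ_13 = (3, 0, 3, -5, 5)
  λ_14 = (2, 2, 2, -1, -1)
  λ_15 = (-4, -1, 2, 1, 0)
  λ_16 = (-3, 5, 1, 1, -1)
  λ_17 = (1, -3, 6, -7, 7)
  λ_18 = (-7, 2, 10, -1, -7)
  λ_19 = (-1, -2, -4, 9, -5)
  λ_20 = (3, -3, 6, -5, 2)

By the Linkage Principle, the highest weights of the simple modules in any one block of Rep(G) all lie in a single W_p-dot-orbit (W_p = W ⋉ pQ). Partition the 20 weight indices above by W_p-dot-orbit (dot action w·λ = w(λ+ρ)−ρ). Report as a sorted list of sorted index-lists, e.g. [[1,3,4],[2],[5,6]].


Dynkin diagram of C (from the 8 off-diagonal −1 entries): D_5.

λ_j+ρ reflected into Ā_11 (⟨·,θ^∨⟩≤11); 5-tuples as given:

  1: (3, 3, 2, 0, 0) · 2: (3, 0, 0, 2, 1) · 3: (1, 3, 0, 1, 2) · 4: (1, 6, 1, 1, 0) · 5: (3, 0, 0, 2, 1) · 6: (4, 3, 0, 1, 2) · 7: (1, 6, 1, 1, 0) · 8: (4, 3, 0, 1, 2) · 9: (1, 3, 0, 1, 2) · 10: (1, 6, 1, 1, 0) · 11: (3, 3, 2, 0, 0) · 12: (3, 0, 0, 2, 1) · 13: (4, 3, 0, 1, 2) · 14: (3, 3, 2, 0, 0) · 15: (3, 0, 0, 2, 1) · 16: (1, 6, 1, 1, 0) · 17: (1, 6, 1, 1, 0) · 18: (3, 3, 2, 0, 0) · 19: (2, 1, 1, 1, 4) · 20: (4, 3, 0, 1, 2)

The 20 indices split into 6 linkage classes (same alcove rep ⇔ same W_11-dot-orbit):

[[1, 11, 14, 18], [2, 5, 12, 15], [3, 9], [4, 7, 10, 16, 17], [6, 8, 13, 20], [19]]


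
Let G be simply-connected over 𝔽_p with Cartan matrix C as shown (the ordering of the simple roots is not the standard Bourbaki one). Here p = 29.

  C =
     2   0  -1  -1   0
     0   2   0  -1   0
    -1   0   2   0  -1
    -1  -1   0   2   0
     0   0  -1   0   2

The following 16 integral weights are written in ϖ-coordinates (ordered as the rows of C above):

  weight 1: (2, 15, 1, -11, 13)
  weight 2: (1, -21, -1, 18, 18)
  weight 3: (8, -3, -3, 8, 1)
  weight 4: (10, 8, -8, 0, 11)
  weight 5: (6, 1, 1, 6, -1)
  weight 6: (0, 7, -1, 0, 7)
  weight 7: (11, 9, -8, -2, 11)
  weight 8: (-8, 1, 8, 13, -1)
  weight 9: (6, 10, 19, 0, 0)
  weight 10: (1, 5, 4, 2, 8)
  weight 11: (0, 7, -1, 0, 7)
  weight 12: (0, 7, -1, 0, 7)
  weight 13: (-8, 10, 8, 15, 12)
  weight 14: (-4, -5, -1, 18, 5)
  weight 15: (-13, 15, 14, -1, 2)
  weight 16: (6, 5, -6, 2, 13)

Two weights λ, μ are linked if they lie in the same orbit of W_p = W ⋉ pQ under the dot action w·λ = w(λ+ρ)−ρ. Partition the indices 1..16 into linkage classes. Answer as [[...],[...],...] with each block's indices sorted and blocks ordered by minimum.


Dynkin diagram of C (from the 8 off-diagonal −1 entries): A_5.

Folding the 16 weights λ_j+ρ into Ā_29 (reps in the given 5-coord order):

    1: (2, 6, 5, 3, 9)
    2: (1, 8, 0, 1, 8)
    3: (7, 2, 2, 7, 0)
    4: (4, 9, 7, 1, 5)
    5: (7, 2, 2, 7, 0)
    6: (1, 8, 0, 1, 8)
    7: (4, 9, 7, 1, 5)
    8: (7, 2, 2, 7, 0)
    9: (7, 0, 10, 1, 10)
    10: (2, 6, 5, 3, 9)
    11: (1, 8, 0, 1, 8)
    12: (1, 8, 0, 1, 8)
    13: (7, 2, 2, 7, 0)
    14: (0, 4, 3, 12, 3)
    15: (0, 4, 3, 12, 3)
    16: (2, 6, 5, 3, 9)

Grouping the 16 weights by Ā_29-representative: 6 linkage classes.

[[1, 10, 16], [2, 6, 11, 12], [3, 5, 8, 13], [4, 7], [9], [14, 15]]


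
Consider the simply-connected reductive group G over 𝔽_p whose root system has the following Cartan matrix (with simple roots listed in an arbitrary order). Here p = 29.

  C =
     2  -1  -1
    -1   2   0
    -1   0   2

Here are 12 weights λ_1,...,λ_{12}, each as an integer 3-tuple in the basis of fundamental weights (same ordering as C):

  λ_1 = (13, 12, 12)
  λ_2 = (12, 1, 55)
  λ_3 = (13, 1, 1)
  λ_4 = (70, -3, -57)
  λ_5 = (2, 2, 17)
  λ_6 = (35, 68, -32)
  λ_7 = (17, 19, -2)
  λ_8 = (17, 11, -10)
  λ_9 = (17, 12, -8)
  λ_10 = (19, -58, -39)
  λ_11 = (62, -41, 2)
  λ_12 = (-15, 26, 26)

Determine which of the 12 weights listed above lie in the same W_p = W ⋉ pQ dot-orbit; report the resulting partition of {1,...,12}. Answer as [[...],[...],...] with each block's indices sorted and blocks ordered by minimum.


Dynkin diagram of C (from the 4 off-diagonal −1 entries): A_3.

Alcove-folded reps (p=29, 12 weights, presented ϖ-order):

    λ_1+ρ ↦ (14, 2, 2)
    λ_2+ρ ↦ (14, 2, 2)
    λ_3+ρ ↦ (14, 2, 2)
    λ_4+ρ ↦ (14, 2, 2)
    λ_5+ρ ↦ (3, 3, 18)
    λ_6+ρ ↦ (11, 11, 5)
    λ_7+ρ ↦ (9, 11, 8)
    λ_8+ρ ↦ (9, 11, 8)
    λ_9+ρ ↦ (11, 11, 5)
    λ_10+ρ ↦ (9, 11, 8)
    λ_11+ρ ↦ (3, 3, 18)
    λ_12+ρ ↦ (14, 2, 2)

Linkage partition of the 12 weights (4 classes, p=29):

[[1, 2, 3, 4, 12], [5, 11], [6, 9], [7, 8, 10]]


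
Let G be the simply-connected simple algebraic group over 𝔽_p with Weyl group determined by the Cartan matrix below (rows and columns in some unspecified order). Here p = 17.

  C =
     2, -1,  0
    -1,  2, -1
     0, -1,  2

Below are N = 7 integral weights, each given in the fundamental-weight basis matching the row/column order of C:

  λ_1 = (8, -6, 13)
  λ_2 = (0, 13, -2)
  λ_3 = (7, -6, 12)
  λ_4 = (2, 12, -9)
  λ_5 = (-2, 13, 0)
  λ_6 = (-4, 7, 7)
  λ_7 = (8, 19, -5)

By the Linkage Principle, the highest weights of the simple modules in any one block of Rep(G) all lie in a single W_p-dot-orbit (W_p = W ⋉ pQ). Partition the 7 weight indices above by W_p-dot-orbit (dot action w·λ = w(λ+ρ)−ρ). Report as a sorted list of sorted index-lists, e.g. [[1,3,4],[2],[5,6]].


Root system A_3: the 3×3 matrix C matches after relabeling.

Ā_17 reps of the 7 weights (A_3, coords as presented):

  λ_1 → (3, 5, 8)
  λ_2 → (1, 13, 1)
  λ_3 → (3, 5, 8)
  λ_4 → (3, 5, 8)
  λ_5 → (1, 13, 1)
  λ_6 → (3, 5, 8)
  λ_7 → (3, 5, 8)

Linkage partition of the 7 weights (2 classes, p=17):

[[1, 3, 4, 6, 7], [2, 5]]


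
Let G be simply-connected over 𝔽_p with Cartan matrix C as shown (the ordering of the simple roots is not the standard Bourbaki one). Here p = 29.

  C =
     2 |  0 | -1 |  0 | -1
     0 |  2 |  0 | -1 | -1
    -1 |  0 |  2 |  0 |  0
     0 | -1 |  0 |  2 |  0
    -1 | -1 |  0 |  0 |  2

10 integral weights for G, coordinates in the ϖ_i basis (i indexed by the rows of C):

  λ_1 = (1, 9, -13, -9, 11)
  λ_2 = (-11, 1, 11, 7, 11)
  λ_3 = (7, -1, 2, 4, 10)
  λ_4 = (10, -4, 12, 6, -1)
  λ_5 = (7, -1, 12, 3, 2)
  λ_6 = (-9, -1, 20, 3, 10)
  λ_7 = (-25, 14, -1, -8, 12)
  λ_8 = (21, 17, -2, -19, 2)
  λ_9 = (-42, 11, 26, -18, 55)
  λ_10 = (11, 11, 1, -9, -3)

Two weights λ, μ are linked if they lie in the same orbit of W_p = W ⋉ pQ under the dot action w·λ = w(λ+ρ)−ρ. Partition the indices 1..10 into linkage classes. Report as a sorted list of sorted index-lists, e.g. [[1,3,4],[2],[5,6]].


C ↔ A_5 under row/col permutation; |W(A_5)| = 720.

Alcove-folded reps (p=29, 10 weights, presented ϖ-order):

  1: (10, 2, 2, 8, 2);  2: (10, 2, 2, 8, 2);  3: (8, 0, 3, 5, 11);  4: (8, 0, 13, 4, 3);  5: (8, 0, 13, 4, 3);  6: (8, 0, 13, 4, 3);  7: (8, 0, 13, 4, 3);  8: (8, 0, 13, 4, 3);  9: (10, 2, 2, 8, 2);  10: (10, 2, 2, 8, 2)

3 distinct reps among the 10 weights ⇒ 3 W_29-linkage classes:

[[1, 2, 9, 10], [3], [4, 5, 6, 7, 8]]


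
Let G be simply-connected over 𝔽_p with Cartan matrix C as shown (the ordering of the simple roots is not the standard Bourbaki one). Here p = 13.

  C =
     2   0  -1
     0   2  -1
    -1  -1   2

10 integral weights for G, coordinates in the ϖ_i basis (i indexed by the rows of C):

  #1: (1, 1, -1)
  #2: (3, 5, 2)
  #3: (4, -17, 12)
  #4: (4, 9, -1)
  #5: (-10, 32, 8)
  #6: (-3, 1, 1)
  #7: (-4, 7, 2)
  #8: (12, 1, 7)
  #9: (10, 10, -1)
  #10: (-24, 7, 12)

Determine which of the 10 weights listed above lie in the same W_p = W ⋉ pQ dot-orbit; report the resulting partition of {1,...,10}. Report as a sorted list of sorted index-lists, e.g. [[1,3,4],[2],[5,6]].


Root system A_3: the 3×3 matrix C matches after relabeling.

Ā_13 reps of the 10 weights (A_3, coords as presented):

    λ_1+ρ ↦ (2, 2, 0)
    λ_2+ρ ↦ (4, 6, 3)
    λ_3+ρ ↦ (3, 8, 0)
    λ_4+ρ ↦ (3, 8, 0)
    λ_5+ρ ↦ (4, 6, 3)
    λ_6+ρ ↦ (2, 2, 0)
    λ_7+ρ ↦ (3, 8, 0)
    λ_8+ρ ↦ (3, 8, 0)
    λ_9+ρ ↦ (2, 2, 0)
    λ_10+ρ ↦ (3, 8, 0)

3 distinct reps among the 10 weights ⇒ 3 W_13-linkage classes:

[[1, 6, 9], [2, 5], [3, 4, 7, 8, 10]]


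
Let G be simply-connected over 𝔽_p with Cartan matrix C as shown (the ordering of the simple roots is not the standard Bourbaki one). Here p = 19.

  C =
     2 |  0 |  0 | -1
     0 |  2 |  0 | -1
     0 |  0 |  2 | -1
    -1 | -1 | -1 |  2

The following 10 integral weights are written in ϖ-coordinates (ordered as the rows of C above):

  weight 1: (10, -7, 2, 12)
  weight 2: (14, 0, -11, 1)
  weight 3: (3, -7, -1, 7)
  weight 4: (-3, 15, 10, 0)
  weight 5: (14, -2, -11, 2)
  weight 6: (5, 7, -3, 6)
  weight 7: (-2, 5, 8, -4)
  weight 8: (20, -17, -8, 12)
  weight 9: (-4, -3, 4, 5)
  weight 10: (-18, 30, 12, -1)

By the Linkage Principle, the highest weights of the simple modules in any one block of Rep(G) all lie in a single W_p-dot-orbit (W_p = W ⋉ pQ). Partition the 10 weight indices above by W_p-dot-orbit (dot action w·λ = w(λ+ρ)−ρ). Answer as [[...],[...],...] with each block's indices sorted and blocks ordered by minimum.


Cartan matrix: type D_4 (|W|=192); un-permuting the 4 rows.

Ā_19 reps of the 10 weights (D_4, coords as presented):

    1: (3, 2, 5, 1)
    2: (7, 7, 2, 1)
    3: (4, 6, 0, 2)
    4: (7, 7, 2, 1)
    5: (7, 7, 2, 1)
    6: (4, 6, 0, 2)
    7: (3, 2, 5, 1)
    8: (3, 2, 5, 1)
    9: (3, 2, 5, 1)
    10: (4, 6, 0, 2)

The 10 indices split into 3 linkage classes (same alcove rep ⇔ same W_19-dot-orbit):

[[1, 7, 8, 9], [2, 4, 5], [3, 6, 10]]


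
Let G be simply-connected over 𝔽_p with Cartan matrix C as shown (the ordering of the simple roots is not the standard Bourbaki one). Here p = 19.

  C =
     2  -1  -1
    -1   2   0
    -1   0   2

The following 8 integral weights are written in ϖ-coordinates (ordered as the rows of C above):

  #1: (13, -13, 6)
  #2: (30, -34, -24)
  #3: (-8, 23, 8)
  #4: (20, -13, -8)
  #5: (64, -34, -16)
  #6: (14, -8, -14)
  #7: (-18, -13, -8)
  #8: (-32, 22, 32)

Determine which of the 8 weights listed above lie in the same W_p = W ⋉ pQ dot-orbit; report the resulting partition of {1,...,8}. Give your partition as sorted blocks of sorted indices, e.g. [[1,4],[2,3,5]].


Cartan matrix: type A_3 (|W|=24); un-permuting the 3 rows.

λ_j+ρ reflected into Ā_19 (⟨·,θ^∨⟩≤19); 3-tuples as given:

  [1] (2, 10, 5) · [2] (5, 2, 8) · [3] (2, 10, 5) · [4] (2, 10, 5) · [5] (5, 2, 8) · [6] (5, 2, 8) · [7] (2, 10, 5) · [8] (5, 2, 8)

Grouping the 8 weights by Ā_19-representative: 2 linkage classes.

[[1, 3, 4, 7], [2, 5, 6, 8]]


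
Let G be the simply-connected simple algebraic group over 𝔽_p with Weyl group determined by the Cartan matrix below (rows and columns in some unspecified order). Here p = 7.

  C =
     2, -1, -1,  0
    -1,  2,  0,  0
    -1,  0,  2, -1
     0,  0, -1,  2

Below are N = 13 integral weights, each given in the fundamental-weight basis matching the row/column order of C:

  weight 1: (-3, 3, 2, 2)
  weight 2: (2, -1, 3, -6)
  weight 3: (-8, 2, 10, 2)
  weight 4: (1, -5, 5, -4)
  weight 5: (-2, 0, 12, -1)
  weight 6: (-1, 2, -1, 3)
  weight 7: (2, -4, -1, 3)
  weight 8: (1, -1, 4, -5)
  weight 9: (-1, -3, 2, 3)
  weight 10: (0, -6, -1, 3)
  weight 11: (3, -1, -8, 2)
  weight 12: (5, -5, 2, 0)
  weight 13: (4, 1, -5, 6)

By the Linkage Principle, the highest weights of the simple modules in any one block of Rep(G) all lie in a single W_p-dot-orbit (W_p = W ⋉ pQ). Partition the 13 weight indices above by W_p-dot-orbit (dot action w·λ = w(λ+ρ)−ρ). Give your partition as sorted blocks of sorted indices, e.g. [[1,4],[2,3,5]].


Dynkin diagram of C (from the 6 off-diagonal −1 entries): A_4.

Each λ_j+ρ reduced to Ā_7; 4-tuples below use C's row order:

  1: (2, 1, 1, 2) · 2: (2, 0, 1, 4) · 3: (0, 3, 0, 4) · 4: (2, 1, 1, 2) · 5: (0, 5, 1, 0) · 6: (0, 3, 0, 4) · 7: (0, 3, 0, 4) · 8: (2, 0, 1, 4) · 9: (2, 0, 1, 4) · 10: (0, 1, 4, 0) · 11: (0, 3, 0, 4) · 12: (2, 1, 1, 2) · 13: (0, 1, 4, 0)

Grouping the 13 weights by Ā_7-representative: 5 linkage classes.

[[1, 4, 12], [2, 8, 9], [3, 6, 7, 11], [5], [10, 13]]


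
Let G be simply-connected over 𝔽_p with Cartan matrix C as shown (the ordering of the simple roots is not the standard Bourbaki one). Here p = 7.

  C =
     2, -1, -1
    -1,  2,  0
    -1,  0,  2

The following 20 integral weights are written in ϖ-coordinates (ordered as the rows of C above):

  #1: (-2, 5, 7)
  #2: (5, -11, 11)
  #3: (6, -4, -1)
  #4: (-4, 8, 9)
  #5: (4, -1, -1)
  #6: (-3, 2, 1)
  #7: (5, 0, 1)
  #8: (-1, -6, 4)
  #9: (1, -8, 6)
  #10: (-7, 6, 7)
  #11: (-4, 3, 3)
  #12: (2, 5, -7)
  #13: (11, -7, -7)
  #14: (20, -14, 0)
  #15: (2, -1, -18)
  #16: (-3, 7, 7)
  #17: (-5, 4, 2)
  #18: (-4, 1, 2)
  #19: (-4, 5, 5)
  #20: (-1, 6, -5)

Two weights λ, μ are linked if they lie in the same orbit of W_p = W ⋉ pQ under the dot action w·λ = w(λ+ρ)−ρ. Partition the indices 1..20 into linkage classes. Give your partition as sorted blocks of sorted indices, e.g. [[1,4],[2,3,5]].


Dynkin diagram of C (from the 4 off-diagonal −1 entries): A_3.

Each λ_j+ρ reduced to Ā_7; 3-tuples below use C's row order:

  1: (0, 1, 1);  2: (3, 1, 1);  3: (4, 3, 0);  4: (2, 1, 0);  5: (5, 0, 0);  6: (2, 1, 0);  7: (5, 1, 0);  8: (5, 0, 0);  9: (5, 0, 0);  10: (5, 1, 0);  11: (3, 1, 1);  12: (3, 1, 1);  13: (0, 1, 1);  14: (0, 1, 1);  15: (4, 3, 0);  16: (0, 1, 1);  17: (3, 1, 1);  18: (2, 1, 0);  19: (3, 1, 1);  20: (4, 3, 0)

Partition of {1..20} into 6 W_7-dot-orbits:

[[1, 13, 14, 16], [2, 11, 12, 17, 19], [3, 15, 20], [4, 6, 18], [5, 8, 9], [7, 10]]


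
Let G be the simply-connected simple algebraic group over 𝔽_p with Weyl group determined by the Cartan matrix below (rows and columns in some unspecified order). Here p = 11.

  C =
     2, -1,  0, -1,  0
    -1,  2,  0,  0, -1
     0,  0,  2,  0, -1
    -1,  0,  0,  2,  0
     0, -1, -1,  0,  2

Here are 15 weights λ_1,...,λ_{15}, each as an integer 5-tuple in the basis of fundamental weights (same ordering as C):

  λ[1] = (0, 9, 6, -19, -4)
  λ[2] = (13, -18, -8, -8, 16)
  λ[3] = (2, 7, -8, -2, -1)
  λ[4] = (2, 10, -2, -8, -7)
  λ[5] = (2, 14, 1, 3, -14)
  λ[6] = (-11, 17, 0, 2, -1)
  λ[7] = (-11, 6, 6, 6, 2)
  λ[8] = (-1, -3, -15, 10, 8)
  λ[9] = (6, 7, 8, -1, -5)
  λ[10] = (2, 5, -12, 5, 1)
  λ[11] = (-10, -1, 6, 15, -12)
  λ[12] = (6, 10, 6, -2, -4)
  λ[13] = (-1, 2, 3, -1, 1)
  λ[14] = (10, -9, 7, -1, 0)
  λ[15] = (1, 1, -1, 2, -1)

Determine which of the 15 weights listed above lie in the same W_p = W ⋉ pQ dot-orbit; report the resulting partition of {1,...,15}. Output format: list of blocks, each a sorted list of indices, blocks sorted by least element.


Type A_5, rank 5, |W|=720; reorder rows/cols to standard.

Alcove-folded reps (p=11, 15 weights, presented ϖ-order):

  λ_1 → (1, 3, 1, 3, 0) · λ_2 → (4, 0, 3, 0, 1) · λ_3 → (2, 1, 0, 1, 7) · λ_4 → (4, 0, 3, 0, 1) · λ_5 → (2, 2, 0, 3, 0) · λ_6 → (2, 1, 0, 1, 7) · λ_7 → (1, 3, 1, 3, 0) · λ_8 → (2, 2, 0, 3, 0) · λ_9 → (2, 2, 0, 3, 0) · λ_10 → (0, 3, 4, 0, 2) · λ_11 → (2, 2, 0, 3, 0) · λ_12 → (4, 0, 3, 0, 1) · λ_13 → (0, 3, 4, 0, 2) · λ_14 → (2, 1, 0, 1, 7) · λ_15 → (2, 2, 0, 3, 0)

5 distinct reps among the 15 weights ⇒ 5 W_11-linkage classes:

[[1, 7], [2, 4, 12], [3, 6, 14], [5, 8, 9, 11, 15], [10, 13]]


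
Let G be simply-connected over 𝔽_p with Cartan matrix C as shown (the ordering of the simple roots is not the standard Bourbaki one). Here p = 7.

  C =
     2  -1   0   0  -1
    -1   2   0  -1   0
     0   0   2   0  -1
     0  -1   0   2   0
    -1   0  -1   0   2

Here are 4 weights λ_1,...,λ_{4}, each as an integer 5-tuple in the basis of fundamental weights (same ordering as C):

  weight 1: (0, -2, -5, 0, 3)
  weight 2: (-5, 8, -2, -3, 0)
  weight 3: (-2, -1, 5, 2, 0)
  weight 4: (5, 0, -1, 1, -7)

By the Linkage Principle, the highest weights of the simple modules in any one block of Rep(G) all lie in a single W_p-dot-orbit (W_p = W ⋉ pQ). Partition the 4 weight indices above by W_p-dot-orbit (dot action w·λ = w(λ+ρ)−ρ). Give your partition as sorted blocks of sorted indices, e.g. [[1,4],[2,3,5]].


Root system A_5: the 5×5 matrix C matches after relabeling.

λ_j+ρ reflected into Ā_7 (⟨·,θ^∨⟩≤7); 5-tuples as given:

  λ_1 → (0, 1, 4, 0, 0)
  λ_2 → (0, 3, 1, 0, 1)
  λ_3 → (0, 1, 4, 0, 0)
  λ_4 → (0, 1, 4, 0, 0)

Linkage partition of the 4 weights (2 classes, p=7):

[[1, 3, 4], [2]]


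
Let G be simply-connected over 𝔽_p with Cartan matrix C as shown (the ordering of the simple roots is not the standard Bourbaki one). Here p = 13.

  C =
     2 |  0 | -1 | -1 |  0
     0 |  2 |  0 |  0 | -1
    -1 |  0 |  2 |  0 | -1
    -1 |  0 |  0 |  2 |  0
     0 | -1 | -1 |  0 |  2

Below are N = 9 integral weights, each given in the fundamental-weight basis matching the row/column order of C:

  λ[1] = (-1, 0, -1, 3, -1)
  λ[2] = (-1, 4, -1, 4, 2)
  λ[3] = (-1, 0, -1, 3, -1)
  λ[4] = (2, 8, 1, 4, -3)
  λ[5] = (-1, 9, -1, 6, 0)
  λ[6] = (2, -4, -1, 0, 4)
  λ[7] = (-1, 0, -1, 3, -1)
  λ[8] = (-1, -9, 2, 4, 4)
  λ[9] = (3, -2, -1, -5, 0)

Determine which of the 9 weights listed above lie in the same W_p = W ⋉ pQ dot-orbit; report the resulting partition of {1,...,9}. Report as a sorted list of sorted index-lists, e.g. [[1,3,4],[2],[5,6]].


Type A_5, rank 5, |W|=720; reorder rows/cols to standard.

Alcove-folded reps (p=13, 9 weights, presented ϖ-order):

    λ_1+ρ ↦ (0, 1, 0, 4, 0)
    λ_2+ρ ↦ (0, 5, 0, 5, 3)
    λ_3+ρ ↦ (0, 1, 0, 4, 0)
    λ_4+ρ ↦ (3, 3, 0, 1, 2)
    λ_5+ρ ↦ (0, 5, 0, 2, 1)
    λ_6+ρ ↦ (3, 3, 0, 1, 2)
    λ_7+ρ ↦ (0, 1, 0, 4, 0)
    λ_8+ρ ↦ (0, 5, 0, 5, 3)
    λ_9+ρ ↦ (0, 1, 0, 4, 0)

The 9 indices split into 4 linkage classes (same alcove rep ⇔ same W_13-dot-orbit):

[[1, 3, 7, 9], [2, 8], [4, 6], [5]]


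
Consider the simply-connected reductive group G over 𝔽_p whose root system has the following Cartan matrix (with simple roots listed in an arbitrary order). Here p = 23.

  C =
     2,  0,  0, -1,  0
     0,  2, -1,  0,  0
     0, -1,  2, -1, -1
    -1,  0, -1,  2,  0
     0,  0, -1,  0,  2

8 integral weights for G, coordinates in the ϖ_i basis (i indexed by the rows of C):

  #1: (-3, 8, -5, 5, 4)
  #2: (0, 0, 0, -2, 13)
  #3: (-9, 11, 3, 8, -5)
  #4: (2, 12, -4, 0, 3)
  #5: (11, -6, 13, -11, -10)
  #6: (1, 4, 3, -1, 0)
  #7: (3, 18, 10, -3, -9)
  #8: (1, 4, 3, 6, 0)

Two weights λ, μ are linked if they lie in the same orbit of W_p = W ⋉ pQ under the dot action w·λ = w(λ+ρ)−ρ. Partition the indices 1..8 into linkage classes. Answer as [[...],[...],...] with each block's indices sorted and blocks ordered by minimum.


C ↔ D_5 under row/col permutation; |W(D_5)| = 1920.

W_23-reps of the 8 weights in Ā_23 (same 5-coord order as C):

  λ_1 → (2, 5, 4, 0, 1) · λ_2 → (0, 1, 0, 1, 14) · λ_3 → (6, 10, 2, 0, 2) · λ_4 → (1, 10, 1, 2, 1) · λ_5 → (2, 5, 4, 0, 1) · λ_6 → (2, 5, 4, 0, 1) · λ_7 → (1, 10, 1, 2, 1) · λ_8 → (2, 5, 4, 0, 1)

The 8 indices split into 4 linkage classes (same alcove rep ⇔ same W_23-dot-orbit):

[[1, 5, 6, 8], [2], [3], [4, 7]]


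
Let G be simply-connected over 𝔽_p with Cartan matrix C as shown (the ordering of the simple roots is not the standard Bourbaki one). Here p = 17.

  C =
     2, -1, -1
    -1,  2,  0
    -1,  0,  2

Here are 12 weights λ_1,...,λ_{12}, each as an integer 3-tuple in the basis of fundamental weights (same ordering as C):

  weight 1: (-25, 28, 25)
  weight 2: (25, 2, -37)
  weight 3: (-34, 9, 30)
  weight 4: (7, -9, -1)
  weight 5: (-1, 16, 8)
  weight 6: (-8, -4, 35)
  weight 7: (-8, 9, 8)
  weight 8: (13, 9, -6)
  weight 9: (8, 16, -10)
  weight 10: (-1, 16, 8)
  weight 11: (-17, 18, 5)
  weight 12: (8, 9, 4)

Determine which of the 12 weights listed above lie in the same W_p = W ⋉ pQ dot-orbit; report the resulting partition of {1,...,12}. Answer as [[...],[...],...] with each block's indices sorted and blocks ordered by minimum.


Dynkin diagram of C (from the 4 off-diagonal −1 entries): A_3.

Alcove-folded reps (p=17, 12 weights, presented ϖ-order):

    λ_1+ρ ↦ (3, 2, 5)
    λ_2+ρ ↦ (7, 3, 2)
    λ_3+ρ ↦ (6, 1, 8)
    λ_4+ρ ↦ (0, 8, 0)
    λ_5+ρ ↦ (0, 8, 0)
    λ_6+ρ ↦ (7, 3, 2)
    λ_7+ρ ↦ (7, 3, 2)
    λ_8+ρ ↦ (7, 3, 2)
    λ_9+ρ ↦ (0, 8, 0)
    λ_10+ρ ↦ (0, 8, 0)
    λ_11+ρ ↦ (6, 1, 8)
    λ_12+ρ ↦ (7, 3, 2)

Partition of {1..12} into 4 W_17-dot-orbits:

[[1], [2, 6, 7, 8, 12], [3, 11], [4, 5, 9, 10]]
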